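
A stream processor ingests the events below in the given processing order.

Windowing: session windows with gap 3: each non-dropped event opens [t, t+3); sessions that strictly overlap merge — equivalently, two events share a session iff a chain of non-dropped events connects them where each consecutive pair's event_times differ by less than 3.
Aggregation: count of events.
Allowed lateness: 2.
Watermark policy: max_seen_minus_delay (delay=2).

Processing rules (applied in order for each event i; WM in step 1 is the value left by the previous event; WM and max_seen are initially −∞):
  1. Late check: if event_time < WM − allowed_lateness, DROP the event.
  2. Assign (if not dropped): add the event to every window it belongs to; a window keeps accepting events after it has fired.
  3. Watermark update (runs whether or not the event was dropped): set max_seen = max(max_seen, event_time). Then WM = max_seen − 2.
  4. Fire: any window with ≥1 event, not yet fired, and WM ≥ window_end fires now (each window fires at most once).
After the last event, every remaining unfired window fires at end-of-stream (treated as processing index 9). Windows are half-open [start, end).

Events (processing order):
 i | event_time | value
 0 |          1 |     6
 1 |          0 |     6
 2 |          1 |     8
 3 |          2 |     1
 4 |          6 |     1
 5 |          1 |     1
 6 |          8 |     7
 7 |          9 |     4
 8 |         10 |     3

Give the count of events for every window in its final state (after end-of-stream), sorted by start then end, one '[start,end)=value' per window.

[0,5)=4 [6,13)=4

i=0 t=1 v=6: → [1,4); WM=-1
i=1 t=0 v=6: → [0,4); WM=-1
i=2 t=1 v=8: → [0,4); WM=-1
i=3 t=2 v=1: → [0,5); WM=0
i=4 t=6 v=1: → [6,9); WM=4
i=5 t=1 v=1: DROP (t<4-2); WM=4
i=6 t=8 v=7: → [6,11); WM=6
i=7 t=9 v=4: → [6,12); WM=7
i=8 t=10 v=3: → [6,13); WM=8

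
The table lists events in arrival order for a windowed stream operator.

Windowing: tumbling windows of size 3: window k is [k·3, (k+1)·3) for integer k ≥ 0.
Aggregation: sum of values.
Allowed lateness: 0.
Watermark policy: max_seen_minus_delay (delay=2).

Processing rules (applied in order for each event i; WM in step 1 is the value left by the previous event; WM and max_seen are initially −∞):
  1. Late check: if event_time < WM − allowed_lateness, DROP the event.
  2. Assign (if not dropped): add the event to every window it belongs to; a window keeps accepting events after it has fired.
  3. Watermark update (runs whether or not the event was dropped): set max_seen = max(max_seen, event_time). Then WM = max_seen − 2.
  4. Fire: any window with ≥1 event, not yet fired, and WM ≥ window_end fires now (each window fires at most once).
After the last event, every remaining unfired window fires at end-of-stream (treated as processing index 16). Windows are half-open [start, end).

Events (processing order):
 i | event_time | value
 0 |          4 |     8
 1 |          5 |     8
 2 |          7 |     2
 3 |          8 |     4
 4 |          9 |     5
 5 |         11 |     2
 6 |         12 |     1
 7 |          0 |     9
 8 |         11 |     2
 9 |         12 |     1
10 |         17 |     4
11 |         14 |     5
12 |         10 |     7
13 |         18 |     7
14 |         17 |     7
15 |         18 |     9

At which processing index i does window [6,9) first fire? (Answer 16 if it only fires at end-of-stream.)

i=0 t=4 v=8: → [3,6); WM=2
i=1 t=5 v=8: → [3,6); WM=3
i=2 t=7 v=2: → [6,9); WM=5
i=3 t=8 v=4: → [6,9); WM=6; [3,6) fires=16
i=4 t=9 v=5: → [9,12); WM=7
i=5 t=11 v=2: → [9,12); WM=9; [6,9) fires=6
i=6 t=12 v=1: → [12,15); WM=10
i=7 t=0 v=9: DROP (t<10-0); WM=10
i=8 t=11 v=2: → [9,12); WM=10
i=9 t=12 v=1: → [12,15); WM=10
i=10 t=17 v=4: → [15,18); WM=15; [9,12) fires=9 [12,15) fires=2
i=11 t=14 v=5: DROP (t<15-0); WM=15
i=12 t=10 v=7: DROP (t<15-0); WM=15
i=13 t=18 v=7: → [18,21); WM=16
i=14 t=17 v=7: → [15,18); WM=16
i=15 t=18 v=9: → [18,21); WM=16

5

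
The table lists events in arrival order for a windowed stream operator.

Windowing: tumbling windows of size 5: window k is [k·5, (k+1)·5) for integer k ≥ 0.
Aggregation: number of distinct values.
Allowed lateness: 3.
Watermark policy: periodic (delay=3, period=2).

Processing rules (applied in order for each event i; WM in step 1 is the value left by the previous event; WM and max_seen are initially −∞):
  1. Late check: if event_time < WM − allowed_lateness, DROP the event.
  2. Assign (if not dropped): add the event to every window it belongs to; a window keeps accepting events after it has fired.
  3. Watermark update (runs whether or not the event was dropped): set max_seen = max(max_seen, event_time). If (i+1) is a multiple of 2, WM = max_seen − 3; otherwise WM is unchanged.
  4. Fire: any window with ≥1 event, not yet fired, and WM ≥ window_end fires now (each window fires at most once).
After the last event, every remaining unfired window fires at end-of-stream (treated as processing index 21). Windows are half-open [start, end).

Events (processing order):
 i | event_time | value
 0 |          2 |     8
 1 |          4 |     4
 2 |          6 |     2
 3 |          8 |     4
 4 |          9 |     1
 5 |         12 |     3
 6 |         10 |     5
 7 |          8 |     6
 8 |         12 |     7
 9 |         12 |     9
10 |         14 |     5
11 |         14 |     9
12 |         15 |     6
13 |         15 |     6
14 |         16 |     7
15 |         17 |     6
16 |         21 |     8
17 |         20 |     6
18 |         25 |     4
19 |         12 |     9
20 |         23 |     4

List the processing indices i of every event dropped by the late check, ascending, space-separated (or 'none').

19

i=0 t=2 v=8: → [0,5); WM=−∞
i=1 t=4 v=4: → [0,5); WM=1
i=2 t=6 v=2: → [5,10); WM=1
i=3 t=8 v=4: → [5,10); WM=5; [0,5) fires=2
i=4 t=9 v=1: → [5,10); WM=5
i=5 t=12 v=3: → [10,15); WM=9
i=6 t=10 v=5: → [10,15); WM=9
i=7 t=8 v=6: → [5,10); WM=9
i=8 t=12 v=7: → [10,15); WM=9
i=9 t=12 v=9: → [10,15); WM=9
i=10 t=14 v=5: → [10,15); WM=9
i=11 t=14 v=9: → [10,15); WM=11; [5,10) fires=4
i=12 t=15 v=6: → [15,20); WM=11
i=13 t=15 v=6: → [15,20); WM=12
i=14 t=16 v=7: → [15,20); WM=12
i=15 t=17 v=6: → [15,20); WM=14
i=16 t=21 v=8: → [20,25); WM=14
i=17 t=20 v=6: → [20,25); WM=18; [10,15) fires=4
i=18 t=25 v=4: → [25,30); WM=18
i=19 t=12 v=9: DROP (t<18-3); WM=22; [15,20) fires=2
i=20 t=23 v=4: → [20,25); WM=22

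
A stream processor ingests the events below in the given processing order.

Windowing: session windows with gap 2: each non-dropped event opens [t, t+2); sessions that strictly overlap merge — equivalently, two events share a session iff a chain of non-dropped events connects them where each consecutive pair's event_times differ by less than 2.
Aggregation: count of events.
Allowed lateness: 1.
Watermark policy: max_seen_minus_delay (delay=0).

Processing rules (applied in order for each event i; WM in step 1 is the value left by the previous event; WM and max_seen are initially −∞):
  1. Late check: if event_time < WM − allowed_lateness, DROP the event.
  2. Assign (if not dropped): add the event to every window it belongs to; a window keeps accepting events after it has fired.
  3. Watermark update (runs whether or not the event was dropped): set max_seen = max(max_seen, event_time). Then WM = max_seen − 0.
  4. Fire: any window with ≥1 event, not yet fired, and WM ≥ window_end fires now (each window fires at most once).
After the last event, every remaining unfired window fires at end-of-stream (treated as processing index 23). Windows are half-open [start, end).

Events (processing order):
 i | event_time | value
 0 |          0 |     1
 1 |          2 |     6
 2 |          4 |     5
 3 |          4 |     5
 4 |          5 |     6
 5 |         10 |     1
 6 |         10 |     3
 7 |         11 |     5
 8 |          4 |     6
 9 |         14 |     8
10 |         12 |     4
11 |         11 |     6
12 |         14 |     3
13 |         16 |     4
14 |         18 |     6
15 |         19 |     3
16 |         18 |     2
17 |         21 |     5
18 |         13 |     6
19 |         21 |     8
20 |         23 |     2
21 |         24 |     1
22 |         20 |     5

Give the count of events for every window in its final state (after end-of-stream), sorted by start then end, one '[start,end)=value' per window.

[0,2)=1 [2,4)=1 [4,7)=3 [10,13)=3 [14,16)=2 [16,18)=1 [18,21)=3 [21,23)=2 [23,26)=2

i=0 t=0 v=1: → [0,2); WM=0
i=1 t=2 v=6: → [2,4); WM=2
i=2 t=4 v=5: → [4,6); WM=4
i=3 t=4 v=5: → [4,6); WM=4
i=4 t=5 v=6: → [4,7); WM=5
i=5 t=10 v=1: → [10,12); WM=10
i=6 t=10 v=3: → [10,12); WM=10
i=7 t=11 v=5: → [10,13); WM=11
i=8 t=4 v=6: DROP (t<11-1); WM=11
i=9 t=14 v=8: → [14,16); WM=14
i=10 t=12 v=4: DROP (t<14-1); WM=14
i=11 t=11 v=6: DROP (t<14-1); WM=14
i=12 t=14 v=3: → [14,16); WM=14
i=13 t=16 v=4: → [16,18); WM=16
i=14 t=18 v=6: → [18,20); WM=18
i=15 t=19 v=3: → [18,21); WM=19
i=16 t=18 v=2: → [18,21); WM=19
i=17 t=21 v=5: → [21,23); WM=21
i=18 t=13 v=6: DROP (t<21-1); WM=21
i=19 t=21 v=8: → [21,23); WM=21
i=20 t=23 v=2: → [23,25); WM=23
i=21 t=24 v=1: → [23,26); WM=24
i=22 t=20 v=5: DROP (t<24-1); WM=24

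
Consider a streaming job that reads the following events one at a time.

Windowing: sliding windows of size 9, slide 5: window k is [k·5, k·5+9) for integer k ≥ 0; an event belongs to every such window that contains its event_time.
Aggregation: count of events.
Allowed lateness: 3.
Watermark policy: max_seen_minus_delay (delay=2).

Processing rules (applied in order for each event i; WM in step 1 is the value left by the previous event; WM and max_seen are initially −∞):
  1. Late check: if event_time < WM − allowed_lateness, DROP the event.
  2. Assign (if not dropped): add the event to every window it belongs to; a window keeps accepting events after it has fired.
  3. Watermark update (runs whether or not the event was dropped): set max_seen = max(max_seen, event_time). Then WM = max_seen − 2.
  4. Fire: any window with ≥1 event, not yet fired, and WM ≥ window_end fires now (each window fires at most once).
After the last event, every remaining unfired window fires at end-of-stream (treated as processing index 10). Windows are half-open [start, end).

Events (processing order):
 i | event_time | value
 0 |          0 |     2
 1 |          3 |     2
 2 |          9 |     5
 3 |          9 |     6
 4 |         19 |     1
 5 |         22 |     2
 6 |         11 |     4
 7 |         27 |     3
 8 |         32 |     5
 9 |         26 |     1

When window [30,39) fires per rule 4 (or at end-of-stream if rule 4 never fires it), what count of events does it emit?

i=0 t=0 v=2: → [0,9); WM=-2
i=1 t=3 v=2: → [0,9); WM=1
i=2 t=9 v=5: → [5,14); WM=7
i=3 t=9 v=6: → [5,14); WM=7
i=4 t=19 v=1: → [15,24); WM=17; [0,9) fires=2 [5,14) fires=2
i=5 t=22 v=2: → [20,29),[15,24); WM=20
i=6 t=11 v=4: DROP (t<20-3); WM=20
i=7 t=27 v=3: → [25,34),[20,29); WM=25; [15,24) fires=2
i=8 t=32 v=5: → [30,39),[25,34); WM=30; [20,29) fires=2
i=9 t=26 v=1: DROP (t<30-3); WM=30

1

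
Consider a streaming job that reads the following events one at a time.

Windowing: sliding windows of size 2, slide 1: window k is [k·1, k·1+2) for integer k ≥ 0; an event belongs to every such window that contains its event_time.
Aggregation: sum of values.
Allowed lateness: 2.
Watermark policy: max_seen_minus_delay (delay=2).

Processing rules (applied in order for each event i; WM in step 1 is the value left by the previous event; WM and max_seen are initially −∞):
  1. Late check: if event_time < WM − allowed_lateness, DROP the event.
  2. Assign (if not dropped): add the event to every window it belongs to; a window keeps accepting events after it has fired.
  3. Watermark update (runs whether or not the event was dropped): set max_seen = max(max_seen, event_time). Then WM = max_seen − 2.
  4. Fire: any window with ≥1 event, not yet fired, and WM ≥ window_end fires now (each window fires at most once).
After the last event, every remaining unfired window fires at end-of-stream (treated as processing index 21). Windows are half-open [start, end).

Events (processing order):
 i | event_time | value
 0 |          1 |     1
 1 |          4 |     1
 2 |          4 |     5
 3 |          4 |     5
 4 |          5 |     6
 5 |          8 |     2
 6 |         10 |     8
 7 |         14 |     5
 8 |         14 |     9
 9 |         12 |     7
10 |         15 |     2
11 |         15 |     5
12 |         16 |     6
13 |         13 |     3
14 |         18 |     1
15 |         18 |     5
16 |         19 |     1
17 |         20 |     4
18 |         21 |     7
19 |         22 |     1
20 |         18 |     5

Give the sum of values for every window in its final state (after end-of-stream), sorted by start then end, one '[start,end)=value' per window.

i=0 t=1 v=1: → [1,3),[0,2); WM=-1
i=1 t=4 v=1: → [4,6),[3,5); WM=2; [0,2) fires=1
i=2 t=4 v=5: → [4,6),[3,5); WM=2
i=3 t=4 v=5: → [4,6),[3,5); WM=2
i=4 t=5 v=6: → [5,7),[4,6); WM=3; [1,3) fires=1
i=5 t=8 v=2: → [8,10),[7,9); WM=6; [3,5) fires=11 [4,6) fires=17
i=6 t=10 v=8: → [10,12),[9,11); WM=8; [5,7) fires=6
i=7 t=14 v=5: → [14,16),[13,15); WM=12; [7,9) fires=2 [8,10) fires=2 [9,11) fires=8 [10,12) fires=8
i=8 t=14 v=9: → [14,16),[13,15); WM=12
i=9 t=12 v=7: → [12,14),[11,13); WM=12
i=10 t=15 v=2: → [15,17),[14,16); WM=13; [11,13) fires=7
i=11 t=15 v=5: → [15,17),[14,16); WM=13
i=12 t=16 v=6: → [16,18),[15,17); WM=14; [12,14) fires=7
i=13 t=13 v=3: → [13,15),[12,14); WM=14
i=14 t=18 v=1: → [18,20),[17,19); WM=16; [13,15) fires=17 [14,16) fires=21
i=15 t=18 v=5: → [18,20),[17,19); WM=16
i=16 t=19 v=1: → [19,21),[18,20); WM=17; [15,17) fires=13
i=17 t=20 v=4: → [20,22),[19,21); WM=18; [16,18) fires=6
i=18 t=21 v=7: → [21,23),[20,22); WM=19; [17,19) fires=6
i=19 t=22 v=1: → [22,24),[21,23); WM=20; [18,20) fires=7
i=20 t=18 v=5: → [18,20),[17,19); WM=20

[0,2)=1 [1,3)=1 [3,5)=11 [4,6)=17 [5,7)=6 [7,9)=2 [8,10)=2 [9,11)=8 [10,12)=8 [11,13)=7 [12,14)=10 [13,15)=17 [14,16)=21 [15,17)=13 [16,18)=6 [17,19)=11 [18,20)=12 [19,21)=5 [20,22)=11 [21,23)=8 [22,24)=1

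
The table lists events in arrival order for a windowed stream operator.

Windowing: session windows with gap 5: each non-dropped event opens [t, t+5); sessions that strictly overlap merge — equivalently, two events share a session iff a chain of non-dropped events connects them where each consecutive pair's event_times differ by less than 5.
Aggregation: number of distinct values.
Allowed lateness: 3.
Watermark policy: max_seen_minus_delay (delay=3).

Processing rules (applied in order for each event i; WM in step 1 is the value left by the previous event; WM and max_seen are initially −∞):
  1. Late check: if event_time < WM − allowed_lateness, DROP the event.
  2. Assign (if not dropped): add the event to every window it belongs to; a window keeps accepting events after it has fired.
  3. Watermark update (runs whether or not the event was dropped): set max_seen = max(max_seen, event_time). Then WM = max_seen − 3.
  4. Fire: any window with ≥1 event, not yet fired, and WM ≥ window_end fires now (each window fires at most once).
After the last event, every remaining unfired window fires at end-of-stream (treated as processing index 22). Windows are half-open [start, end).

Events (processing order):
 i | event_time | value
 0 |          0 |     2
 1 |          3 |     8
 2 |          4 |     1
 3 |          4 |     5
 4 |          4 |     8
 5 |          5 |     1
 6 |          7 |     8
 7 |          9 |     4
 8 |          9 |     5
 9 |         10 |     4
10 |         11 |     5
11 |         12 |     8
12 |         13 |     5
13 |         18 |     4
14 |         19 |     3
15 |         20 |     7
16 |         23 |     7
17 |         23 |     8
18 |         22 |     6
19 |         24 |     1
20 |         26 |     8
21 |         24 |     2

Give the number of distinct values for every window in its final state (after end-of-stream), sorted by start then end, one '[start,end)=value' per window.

[0,18)=5 [18,31)=7

i=0 t=0 v=2: → [0,5); WM=-3
i=1 t=3 v=8: → [0,8); WM=0
i=2 t=4 v=1: → [0,9); WM=1
i=3 t=4 v=5: → [0,9); WM=1
i=4 t=4 v=8: → [0,9); WM=1
i=5 t=5 v=1: → [0,10); WM=2
i=6 t=7 v=8: → [0,12); WM=4
i=7 t=9 v=4: → [0,14); WM=6
i=8 t=9 v=5: → [0,14); WM=6
i=9 t=10 v=4: → [0,15); WM=7
i=10 t=11 v=5: → [0,16); WM=8
i=11 t=12 v=8: → [0,17); WM=9
i=12 t=13 v=5: → [0,18); WM=10
i=13 t=18 v=4: → [18,23); WM=15
i=14 t=19 v=3: → [18,24); WM=16
i=15 t=20 v=7: → [18,25); WM=17
i=16 t=23 v=7: → [18,28); WM=20
i=17 t=23 v=8: → [18,28); WM=20
i=18 t=22 v=6: → [18,28); WM=20
i=19 t=24 v=1: → [18,29); WM=21
i=20 t=26 v=8: → [18,31); WM=23
i=21 t=24 v=2: → [18,31); WM=23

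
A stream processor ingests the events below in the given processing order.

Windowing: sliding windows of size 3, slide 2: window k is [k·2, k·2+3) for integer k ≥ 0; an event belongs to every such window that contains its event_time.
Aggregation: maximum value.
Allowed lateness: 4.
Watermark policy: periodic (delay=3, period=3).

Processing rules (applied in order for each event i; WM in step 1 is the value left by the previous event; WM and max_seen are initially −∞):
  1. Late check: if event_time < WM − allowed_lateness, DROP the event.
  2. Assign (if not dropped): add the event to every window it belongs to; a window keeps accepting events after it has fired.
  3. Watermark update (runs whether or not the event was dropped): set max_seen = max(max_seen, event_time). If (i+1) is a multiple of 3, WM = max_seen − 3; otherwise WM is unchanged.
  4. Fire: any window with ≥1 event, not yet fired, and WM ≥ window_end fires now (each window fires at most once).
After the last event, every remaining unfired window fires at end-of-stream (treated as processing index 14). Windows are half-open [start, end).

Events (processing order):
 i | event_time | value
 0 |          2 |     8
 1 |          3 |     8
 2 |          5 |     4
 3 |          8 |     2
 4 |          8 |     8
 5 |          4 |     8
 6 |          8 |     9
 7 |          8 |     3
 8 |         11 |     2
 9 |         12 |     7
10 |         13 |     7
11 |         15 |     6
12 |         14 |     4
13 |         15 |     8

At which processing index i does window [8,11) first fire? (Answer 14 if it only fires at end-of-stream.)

11

i=0 t=2 v=8: → [2,5),[0,3); WM=−∞
i=1 t=3 v=8: → [2,5); WM=−∞
i=2 t=5 v=4: → [4,7); WM=2
i=3 t=8 v=2: → [8,11),[6,9); WM=2
i=4 t=8 v=8: → [8,11),[6,9); WM=2
i=5 t=4 v=8: → [4,7),[2,5); WM=5; [0,3) fires=8 [2,5) fires=8
i=6 t=8 v=9: → [8,11),[6,9); WM=5
i=7 t=8 v=3: → [8,11),[6,9); WM=5
i=8 t=11 v=2: → [10,13); WM=8; [4,7) fires=8
i=9 t=12 v=7: → [12,15),[10,13); WM=8
i=10 t=13 v=7: → [12,15); WM=8
i=11 t=15 v=6: → [14,17); WM=12; [6,9) fires=9 [8,11) fires=9
i=12 t=14 v=4: → [14,17),[12,15); WM=12
i=13 t=15 v=8: → [14,17); WM=12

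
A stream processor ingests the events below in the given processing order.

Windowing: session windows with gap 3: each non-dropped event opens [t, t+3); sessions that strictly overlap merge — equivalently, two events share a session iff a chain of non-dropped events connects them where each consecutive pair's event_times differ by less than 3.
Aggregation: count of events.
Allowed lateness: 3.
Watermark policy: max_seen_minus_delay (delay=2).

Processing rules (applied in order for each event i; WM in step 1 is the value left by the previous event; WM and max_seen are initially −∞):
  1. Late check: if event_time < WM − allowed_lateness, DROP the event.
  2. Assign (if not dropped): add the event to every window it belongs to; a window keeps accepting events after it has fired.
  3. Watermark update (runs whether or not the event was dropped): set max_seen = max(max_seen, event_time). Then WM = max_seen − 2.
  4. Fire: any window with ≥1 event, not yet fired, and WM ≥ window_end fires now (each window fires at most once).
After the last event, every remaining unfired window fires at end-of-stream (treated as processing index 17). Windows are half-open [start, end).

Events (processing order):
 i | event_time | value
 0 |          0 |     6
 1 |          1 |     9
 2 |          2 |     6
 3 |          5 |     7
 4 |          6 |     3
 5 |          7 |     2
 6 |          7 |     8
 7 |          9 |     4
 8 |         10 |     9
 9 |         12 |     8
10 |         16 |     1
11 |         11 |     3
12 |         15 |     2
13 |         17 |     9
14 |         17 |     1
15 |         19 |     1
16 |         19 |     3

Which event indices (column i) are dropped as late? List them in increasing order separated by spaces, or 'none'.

i=0 t=0 v=6: → [0,3); WM=-2
i=1 t=1 v=9: → [0,4); WM=-1
i=2 t=2 v=6: → [0,5); WM=0
i=3 t=5 v=7: → [5,8); WM=3
i=4 t=6 v=3: → [5,9); WM=4
i=5 t=7 v=2: → [5,10); WM=5
i=6 t=7 v=8: → [5,10); WM=5
i=7 t=9 v=4: → [5,12); WM=7
i=8 t=10 v=9: → [5,13); WM=8
i=9 t=12 v=8: → [5,15); WM=10
i=10 t=16 v=1: → [16,19); WM=14
i=11 t=11 v=3: → [5,15); WM=14
i=12 t=15 v=2: → [15,19); WM=14
i=13 t=17 v=9: → [15,20); WM=15
i=14 t=17 v=1: → [15,20); WM=15
i=15 t=19 v=1: → [15,22); WM=17
i=16 t=19 v=3: → [15,22); WM=17

none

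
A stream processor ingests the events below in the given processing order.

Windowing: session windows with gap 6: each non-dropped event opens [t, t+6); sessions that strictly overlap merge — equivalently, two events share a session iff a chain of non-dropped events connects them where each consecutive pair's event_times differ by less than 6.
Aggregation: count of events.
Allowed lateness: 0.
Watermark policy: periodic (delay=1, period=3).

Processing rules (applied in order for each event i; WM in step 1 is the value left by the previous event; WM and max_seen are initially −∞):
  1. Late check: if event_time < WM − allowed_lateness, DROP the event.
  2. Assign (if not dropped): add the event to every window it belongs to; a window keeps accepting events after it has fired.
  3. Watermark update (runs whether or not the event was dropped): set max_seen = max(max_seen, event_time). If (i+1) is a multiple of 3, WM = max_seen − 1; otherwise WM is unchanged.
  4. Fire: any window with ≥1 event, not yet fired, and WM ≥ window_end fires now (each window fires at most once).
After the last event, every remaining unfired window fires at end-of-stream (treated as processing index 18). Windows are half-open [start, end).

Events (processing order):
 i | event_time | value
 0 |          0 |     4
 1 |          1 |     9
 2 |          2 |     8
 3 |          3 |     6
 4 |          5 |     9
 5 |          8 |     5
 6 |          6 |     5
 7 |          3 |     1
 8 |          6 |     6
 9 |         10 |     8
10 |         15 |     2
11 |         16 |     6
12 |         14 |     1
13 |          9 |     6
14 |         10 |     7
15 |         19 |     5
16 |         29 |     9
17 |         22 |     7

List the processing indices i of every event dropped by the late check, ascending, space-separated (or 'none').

i=0 t=0 v=4: → [0,6); WM=−∞
i=1 t=1 v=9: → [0,7); WM=−∞
i=2 t=2 v=8: → [0,8); WM=1
i=3 t=3 v=6: → [0,9); WM=1
i=4 t=5 v=9: → [0,11); WM=1
i=5 t=8 v=5: → [0,14); WM=7
i=6 t=6 v=5: DROP (t<7-0); WM=7
i=7 t=3 v=1: DROP (t<7-0); WM=7
i=8 t=6 v=6: DROP (t<7-0); WM=7
i=9 t=10 v=8: → [0,16); WM=7
i=10 t=15 v=2: → [0,21); WM=7
i=11 t=16 v=6: → [0,22); WM=15
i=12 t=14 v=1: DROP (t<15-0); WM=15
i=13 t=9 v=6: DROP (t<15-0); WM=15
i=14 t=10 v=7: DROP (t<15-0); WM=15
i=15 t=19 v=5: → [0,25); WM=15
i=16 t=29 v=9: → [29,35); WM=15
i=17 t=22 v=7: → [0,28); WM=28

6 7 8 12 13 14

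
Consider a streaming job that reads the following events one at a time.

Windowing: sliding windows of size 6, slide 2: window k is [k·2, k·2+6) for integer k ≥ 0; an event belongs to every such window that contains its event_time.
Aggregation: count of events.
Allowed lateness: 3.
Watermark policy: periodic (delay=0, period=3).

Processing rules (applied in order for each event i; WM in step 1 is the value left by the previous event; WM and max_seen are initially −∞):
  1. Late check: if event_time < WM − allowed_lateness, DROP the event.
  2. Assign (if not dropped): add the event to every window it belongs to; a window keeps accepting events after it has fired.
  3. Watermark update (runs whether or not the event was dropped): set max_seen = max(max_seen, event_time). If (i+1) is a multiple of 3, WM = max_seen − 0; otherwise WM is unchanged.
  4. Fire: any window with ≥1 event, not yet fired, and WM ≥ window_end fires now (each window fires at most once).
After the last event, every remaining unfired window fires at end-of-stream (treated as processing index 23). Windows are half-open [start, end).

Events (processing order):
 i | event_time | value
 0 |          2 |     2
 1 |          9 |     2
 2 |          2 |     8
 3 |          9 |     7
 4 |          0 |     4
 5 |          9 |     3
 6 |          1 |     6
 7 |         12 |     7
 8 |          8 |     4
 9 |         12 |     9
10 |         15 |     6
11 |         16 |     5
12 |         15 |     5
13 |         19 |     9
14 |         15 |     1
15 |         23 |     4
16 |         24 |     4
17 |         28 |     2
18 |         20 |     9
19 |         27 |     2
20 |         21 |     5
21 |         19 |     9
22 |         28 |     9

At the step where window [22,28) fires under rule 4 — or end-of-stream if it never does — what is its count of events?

i=0 t=2 v=2: → [2,8),[0,6); WM=−∞
i=1 t=9 v=2: → [8,14),[6,12),[4,10); WM=−∞
i=2 t=2 v=8: → [2,8),[0,6); WM=9; [0,6) fires=2 [2,8) fires=2
i=3 t=9 v=7: → [8,14),[6,12),[4,10); WM=9
i=4 t=0 v=4: DROP (t<9-3); WM=9
i=5 t=9 v=3: → [8,14),[6,12),[4,10); WM=9
i=6 t=1 v=6: DROP (t<9-3); WM=9
i=7 t=12 v=7: → [12,18),[10,16),[8,14); WM=9
i=8 t=8 v=4: → [8,14),[6,12),[4,10); WM=12; [4,10) fires=4 [6,12) fires=4
i=9 t=12 v=9: → [12,18),[10,16),[8,14); WM=12
i=10 t=15 v=6: → [14,20),[12,18),[10,16); WM=12
i=11 t=16 v=5: → [16,22),[14,20),[12,18); WM=16; [8,14) fires=6 [10,16) fires=3
i=12 t=15 v=5: → [14,20),[12,18),[10,16); WM=16
i=13 t=19 v=9: → [18,24),[16,22),[14,20); WM=16
i=14 t=15 v=1: → [14,20),[12,18),[10,16); WM=19; [12,18) fires=6
i=15 t=23 v=4: → [22,28),[20,26),[18,24); WM=19
i=16 t=24 v=4: → [24,30),[22,28),[20,26); WM=19
i=17 t=28 v=2: → [28,34),[26,32),[24,30); WM=28; [14,20) fires=5 [16,22) fires=2 [18,24) fires=2 [20,26) fires=2 [22,28) fires=2
i=18 t=20 v=9: DROP (t<28-3); WM=28
i=19 t=27 v=2: → [26,32),[24,30),[22,28); WM=28
i=20 t=21 v=5: DROP (t<28-3); WM=28
i=21 t=19 v=9: DROP (t<28-3); WM=28
i=22 t=28 v=9: → [28,34),[26,32),[24,30); WM=28

2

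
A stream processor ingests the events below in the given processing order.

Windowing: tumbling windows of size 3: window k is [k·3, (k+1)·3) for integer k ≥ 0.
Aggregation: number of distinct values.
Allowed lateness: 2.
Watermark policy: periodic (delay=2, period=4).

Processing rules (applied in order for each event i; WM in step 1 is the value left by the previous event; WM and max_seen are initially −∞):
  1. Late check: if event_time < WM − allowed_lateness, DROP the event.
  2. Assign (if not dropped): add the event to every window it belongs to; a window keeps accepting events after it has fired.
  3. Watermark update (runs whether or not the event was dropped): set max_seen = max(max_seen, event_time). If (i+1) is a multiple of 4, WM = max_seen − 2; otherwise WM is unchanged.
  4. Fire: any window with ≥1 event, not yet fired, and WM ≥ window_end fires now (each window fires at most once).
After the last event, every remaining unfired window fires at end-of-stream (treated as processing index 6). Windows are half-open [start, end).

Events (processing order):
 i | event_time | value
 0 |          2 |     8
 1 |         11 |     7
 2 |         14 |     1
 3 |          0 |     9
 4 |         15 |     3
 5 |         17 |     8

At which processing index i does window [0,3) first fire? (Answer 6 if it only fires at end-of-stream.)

i=0 t=2 v=8: → [0,3); WM=−∞
i=1 t=11 v=7: → [9,12); WM=−∞
i=2 t=14 v=1: → [12,15); WM=−∞
i=3 t=0 v=9: → [0,3); WM=12; [0,3) fires=2 [9,12) fires=1
i=4 t=15 v=3: → [15,18); WM=12
i=5 t=17 v=8: → [15,18); WM=12

3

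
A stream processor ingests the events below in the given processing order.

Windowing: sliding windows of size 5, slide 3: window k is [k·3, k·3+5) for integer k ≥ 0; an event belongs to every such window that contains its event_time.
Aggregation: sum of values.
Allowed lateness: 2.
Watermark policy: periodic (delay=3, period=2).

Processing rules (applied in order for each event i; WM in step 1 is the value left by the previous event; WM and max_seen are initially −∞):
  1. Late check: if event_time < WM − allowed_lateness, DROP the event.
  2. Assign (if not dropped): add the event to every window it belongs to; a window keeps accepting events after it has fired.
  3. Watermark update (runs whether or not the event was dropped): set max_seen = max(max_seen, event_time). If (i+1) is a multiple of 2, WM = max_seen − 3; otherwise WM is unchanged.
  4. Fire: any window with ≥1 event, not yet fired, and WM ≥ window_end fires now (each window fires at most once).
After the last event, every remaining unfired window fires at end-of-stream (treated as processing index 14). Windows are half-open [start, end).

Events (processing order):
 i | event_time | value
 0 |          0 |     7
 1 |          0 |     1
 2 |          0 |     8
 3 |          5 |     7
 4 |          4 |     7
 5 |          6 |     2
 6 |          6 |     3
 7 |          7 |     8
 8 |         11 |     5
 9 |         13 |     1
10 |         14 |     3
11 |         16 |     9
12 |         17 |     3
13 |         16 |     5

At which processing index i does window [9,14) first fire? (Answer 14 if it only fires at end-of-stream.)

i=0 t=0 v=7: → [0,5); WM=−∞
i=1 t=0 v=1: → [0,5); WM=-3
i=2 t=0 v=8: → [0,5); WM=-3
i=3 t=5 v=7: → [3,8); WM=2
i=4 t=4 v=7: → [3,8),[0,5); WM=2
i=5 t=6 v=2: → [6,11),[3,8); WM=3
i=6 t=6 v=3: → [6,11),[3,8); WM=3
i=7 t=7 v=8: → [6,11),[3,8); WM=4
i=8 t=11 v=5: → [9,14); WM=4
i=9 t=13 v=1: → [12,17),[9,14); WM=10; [0,5) fires=23 [3,8) fires=27
i=10 t=14 v=3: → [12,17); WM=10
i=11 t=16 v=9: → [15,20),[12,17); WM=13; [6,11) fires=13
i=12 t=17 v=3: → [15,20); WM=13
i=13 t=16 v=5: → [15,20),[12,17); WM=14; [9,14) fires=6

13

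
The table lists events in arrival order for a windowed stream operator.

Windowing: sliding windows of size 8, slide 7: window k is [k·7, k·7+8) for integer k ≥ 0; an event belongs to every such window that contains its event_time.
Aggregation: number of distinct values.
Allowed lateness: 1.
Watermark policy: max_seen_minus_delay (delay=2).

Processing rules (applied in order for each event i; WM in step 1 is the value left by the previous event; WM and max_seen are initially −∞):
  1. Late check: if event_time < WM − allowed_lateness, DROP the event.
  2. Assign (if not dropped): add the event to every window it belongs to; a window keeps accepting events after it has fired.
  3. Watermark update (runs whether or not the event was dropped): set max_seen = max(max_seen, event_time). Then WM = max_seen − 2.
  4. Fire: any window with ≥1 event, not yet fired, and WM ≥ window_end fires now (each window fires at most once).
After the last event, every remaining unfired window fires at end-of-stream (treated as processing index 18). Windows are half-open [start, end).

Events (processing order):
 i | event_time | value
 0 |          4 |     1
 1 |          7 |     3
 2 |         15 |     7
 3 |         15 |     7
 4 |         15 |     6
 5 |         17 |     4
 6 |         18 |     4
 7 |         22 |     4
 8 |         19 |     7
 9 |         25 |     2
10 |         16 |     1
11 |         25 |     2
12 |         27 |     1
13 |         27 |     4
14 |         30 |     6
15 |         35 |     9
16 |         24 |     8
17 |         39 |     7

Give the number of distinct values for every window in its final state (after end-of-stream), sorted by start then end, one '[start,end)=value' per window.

i=0 t=4 v=1: → [0,8); WM=2
i=1 t=7 v=3: → [7,15),[0,8); WM=5
i=2 t=15 v=7: → [14,22); WM=13; [0,8) fires=2
i=3 t=15 v=7: → [14,22); WM=13
i=4 t=15 v=6: → [14,22); WM=13
i=5 t=17 v=4: → [14,22); WM=15; [7,15) fires=1
i=6 t=18 v=4: → [14,22); WM=16
i=7 t=22 v=4: → [21,29); WM=20
i=8 t=19 v=7: → [14,22); WM=20
i=9 t=25 v=2: → [21,29); WM=23; [14,22) fires=3
i=10 t=16 v=1: DROP (t<23-1); WM=23
i=11 t=25 v=2: → [21,29); WM=23
i=12 t=27 v=1: → [21,29); WM=25
i=13 t=27 v=4: → [21,29); WM=25
i=14 t=30 v=6: → [28,36); WM=28
i=15 t=35 v=9: → [35,43),[28,36); WM=33; [21,29) fires=3
i=16 t=24 v=8: DROP (t<33-1); WM=33
i=17 t=39 v=7: → [35,43); WM=37; [28,36) fires=2

[0,8)=2 [7,15)=1 [14,22)=3 [21,29)=3 [28,36)=2 [35,43)=2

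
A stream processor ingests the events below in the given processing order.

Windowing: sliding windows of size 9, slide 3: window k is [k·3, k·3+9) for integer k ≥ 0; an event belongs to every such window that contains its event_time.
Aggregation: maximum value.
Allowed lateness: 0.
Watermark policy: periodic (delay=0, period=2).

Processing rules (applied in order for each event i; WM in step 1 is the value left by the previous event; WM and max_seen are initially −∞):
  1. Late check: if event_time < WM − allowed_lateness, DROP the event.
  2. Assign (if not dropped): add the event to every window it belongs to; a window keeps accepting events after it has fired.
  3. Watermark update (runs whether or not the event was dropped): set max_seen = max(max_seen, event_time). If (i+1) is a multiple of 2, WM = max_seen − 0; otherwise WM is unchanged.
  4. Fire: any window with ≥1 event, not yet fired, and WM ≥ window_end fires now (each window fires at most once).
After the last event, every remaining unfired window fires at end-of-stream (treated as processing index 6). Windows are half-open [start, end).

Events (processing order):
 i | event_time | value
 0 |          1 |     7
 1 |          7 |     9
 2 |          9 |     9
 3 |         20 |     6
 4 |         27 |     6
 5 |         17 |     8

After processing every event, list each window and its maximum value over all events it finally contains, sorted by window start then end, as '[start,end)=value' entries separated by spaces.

i=0 t=1 v=7: → [0,9); WM=−∞
i=1 t=7 v=9: → [6,15),[3,12),[0,9); WM=7
i=2 t=9 v=9: → [9,18),[6,15),[3,12); WM=7
i=3 t=20 v=6: → [18,27),[15,24),[12,21); WM=20; [0,9) fires=9 [3,12) fires=9 [6,15) fires=9 [9,18) fires=9
i=4 t=27 v=6: → [27,36),[24,33),[21,30); WM=20
i=5 t=17 v=8: DROP (t<20-0); WM=27; [12,21) fires=6 [15,24) fires=6 [18,27) fires=6

[0,9)=9 [3,12)=9 [6,15)=9 [9,18)=9 [12,21)=6 [15,24)=6 [18,27)=6 [21,30)=6 [24,33)=6 [27,36)=6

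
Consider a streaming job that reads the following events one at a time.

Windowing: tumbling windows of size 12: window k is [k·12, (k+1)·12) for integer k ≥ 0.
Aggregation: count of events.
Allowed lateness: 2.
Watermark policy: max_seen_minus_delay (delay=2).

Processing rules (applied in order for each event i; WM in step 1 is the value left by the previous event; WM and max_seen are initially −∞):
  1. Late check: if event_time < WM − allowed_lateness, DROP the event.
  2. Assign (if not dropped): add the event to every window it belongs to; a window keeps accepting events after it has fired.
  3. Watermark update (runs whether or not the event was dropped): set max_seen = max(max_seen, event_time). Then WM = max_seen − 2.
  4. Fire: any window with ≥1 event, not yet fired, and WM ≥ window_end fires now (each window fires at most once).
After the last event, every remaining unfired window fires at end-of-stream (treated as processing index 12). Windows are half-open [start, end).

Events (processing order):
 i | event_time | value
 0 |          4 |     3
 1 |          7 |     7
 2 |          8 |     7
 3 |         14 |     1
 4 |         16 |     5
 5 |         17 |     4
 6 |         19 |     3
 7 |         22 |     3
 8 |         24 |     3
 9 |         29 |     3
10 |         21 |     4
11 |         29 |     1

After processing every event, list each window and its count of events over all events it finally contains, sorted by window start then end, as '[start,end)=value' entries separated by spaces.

[0,12)=3 [12,24)=5 [24,36)=3

i=0 t=4 v=3: → [0,12); WM=2
i=1 t=7 v=7: → [0,12); WM=5
i=2 t=8 v=7: → [0,12); WM=6
i=3 t=14 v=1: → [12,24); WM=12; [0,12) fires=3
i=4 t=16 v=5: → [12,24); WM=14
i=5 t=17 v=4: → [12,24); WM=15
i=6 t=19 v=3: → [12,24); WM=17
i=7 t=22 v=3: → [12,24); WM=20
i=8 t=24 v=3: → [24,36); WM=22
i=9 t=29 v=3: → [24,36); WM=27; [12,24) fires=5
i=10 t=21 v=4: DROP (t<27-2); WM=27
i=11 t=29 v=1: → [24,36); WM=27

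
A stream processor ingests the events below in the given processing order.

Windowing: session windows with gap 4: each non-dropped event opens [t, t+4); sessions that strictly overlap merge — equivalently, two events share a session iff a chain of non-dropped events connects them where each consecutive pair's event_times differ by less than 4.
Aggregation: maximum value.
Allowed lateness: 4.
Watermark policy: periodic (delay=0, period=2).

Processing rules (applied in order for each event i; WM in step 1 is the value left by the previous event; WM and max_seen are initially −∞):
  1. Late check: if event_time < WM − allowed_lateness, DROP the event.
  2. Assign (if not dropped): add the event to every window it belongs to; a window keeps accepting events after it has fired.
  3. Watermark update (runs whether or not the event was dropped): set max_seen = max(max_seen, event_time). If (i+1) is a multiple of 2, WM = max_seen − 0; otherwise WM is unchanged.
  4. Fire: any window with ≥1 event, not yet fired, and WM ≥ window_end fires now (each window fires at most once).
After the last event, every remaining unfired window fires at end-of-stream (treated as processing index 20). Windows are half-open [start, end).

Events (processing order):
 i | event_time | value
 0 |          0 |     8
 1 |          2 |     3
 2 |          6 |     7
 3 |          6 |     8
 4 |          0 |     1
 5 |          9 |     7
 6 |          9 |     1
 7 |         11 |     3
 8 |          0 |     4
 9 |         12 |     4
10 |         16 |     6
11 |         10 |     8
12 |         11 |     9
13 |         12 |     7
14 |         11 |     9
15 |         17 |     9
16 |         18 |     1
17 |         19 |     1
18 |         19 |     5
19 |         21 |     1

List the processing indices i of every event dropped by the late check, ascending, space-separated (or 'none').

i=0 t=0 v=8: → [0,4); WM=−∞
i=1 t=2 v=3: → [0,6); WM=2
i=2 t=6 v=7: → [6,10); WM=2
i=3 t=6 v=8: → [6,10); WM=6
i=4 t=0 v=1: DROP (t<6-4); WM=6
i=5 t=9 v=7: → [6,13); WM=9
i=6 t=9 v=1: → [6,13); WM=9
i=7 t=11 v=3: → [6,15); WM=11
i=8 t=0 v=4: DROP (t<11-4); WM=11
i=9 t=12 v=4: → [6,16); WM=12
i=10 t=16 v=6: → [16,20); WM=12
i=11 t=10 v=8: → [6,16); WM=16
i=12 t=11 v=9: DROP (t<16-4); WM=16
i=13 t=12 v=7: → [6,16); WM=16
i=14 t=11 v=9: DROP (t<16-4); WM=16
i=15 t=17 v=9: → [16,21); WM=17
i=16 t=18 v=1: → [16,22); WM=17
i=17 t=19 v=1: → [16,23); WM=19
i=18 t=19 v=5: → [16,23); WM=19
i=19 t=21 v=1: → [16,25); WM=21

4 8 12 14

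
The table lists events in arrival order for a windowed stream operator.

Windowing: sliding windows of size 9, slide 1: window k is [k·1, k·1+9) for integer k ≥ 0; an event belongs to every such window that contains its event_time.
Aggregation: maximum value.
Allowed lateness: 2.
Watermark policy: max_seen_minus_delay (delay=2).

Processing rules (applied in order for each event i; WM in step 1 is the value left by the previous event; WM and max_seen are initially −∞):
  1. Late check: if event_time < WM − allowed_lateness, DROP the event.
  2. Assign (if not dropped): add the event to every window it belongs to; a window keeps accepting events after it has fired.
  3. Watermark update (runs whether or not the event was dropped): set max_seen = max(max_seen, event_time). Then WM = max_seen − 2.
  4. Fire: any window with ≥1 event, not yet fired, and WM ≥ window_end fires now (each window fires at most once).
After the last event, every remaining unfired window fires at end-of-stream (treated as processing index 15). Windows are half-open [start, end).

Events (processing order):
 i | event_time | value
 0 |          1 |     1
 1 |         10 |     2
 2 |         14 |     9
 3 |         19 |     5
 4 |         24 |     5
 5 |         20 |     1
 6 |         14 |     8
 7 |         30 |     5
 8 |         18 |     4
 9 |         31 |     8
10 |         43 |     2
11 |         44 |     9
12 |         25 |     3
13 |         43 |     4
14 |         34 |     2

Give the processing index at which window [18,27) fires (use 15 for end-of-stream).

i=0 t=1 v=1: → [1,10),[0,9); WM=-1
i=1 t=10 v=2: → [10,19),[9,18),[8,17),[7,16),[6,15),[5,14),[4,13),[3,12),[2,11); WM=8
i=2 t=14 v=9: → [14,23),[13,22),[12,21),[11,20),[10,19),[9,18),[8,17),[7,16),[6,15); WM=12; [0,9) fires=1 [1,10) fires=1 [2,11) fires=2 [3,12) fires=2
i=3 t=19 v=5: → [19,28),[18,27),[17,26),[16,25),[15,24),[14,23),[13,22),[12,21),[11,20); WM=17; [4,13) fires=2 [5,14) fires=2 [6,15) fires=9 [7,16) fires=9 [8,17) fires=9
i=4 t=24 v=5: → [24,33),[23,32),[22,31),[21,30),[20,29),[19,28),[18,27),[17,26),[16,25); WM=22; [9,18) fires=9 [10,19) fires=9 [11,20) fires=9 [12,21) fires=9 [13,22) fires=9
i=5 t=20 v=1: → [20,29),[19,28),[18,27),[17,26),[16,25),[15,24),[14,23),[13,22),[12,21); WM=22
i=6 t=14 v=8: DROP (t<22-2); WM=22
i=7 t=30 v=5: → [30,39),[29,38),[28,37),[27,36),[26,35),[25,34),[24,33),[23,32),[22,31); WM=28; [14,23) fires=9 [15,24) fires=5 [16,25) fires=5 [17,26) fires=5 [18,27) fires=5 [19,28) fires=5
i=8 t=18 v=4: DROP (t<28-2); WM=28
i=9 t=31 v=8: → [31,40),[30,39),[29,38),[28,37),[27,36),[26,35),[25,34),[24,33),[23,32); WM=29; [20,29) fires=5
i=10 t=43 v=2: → [43,52),[42,51),[41,50),[40,49),[39,48),[38,47),[37,46),[36,45),[35,44); WM=41; [21,30) fires=5 [22,31) fires=5 [23,32) fires=8 [24,33) fires=8 [25,34) fires=8 [26,35) fires=8 [27,36) fires=8 [28,37) fires=8 [29,38) fires=8 [30,39) fires=8 [31,40) fires=8
i=11 t=44 v=9: → [44,53),[43,52),[42,51),[41,50),[40,49),[39,48),[38,47),[37,46),[36,45); WM=42
i=12 t=25 v=3: DROP (t<42-2); WM=42
i=13 t=43 v=4: → [43,52),[42,51),[41,50),[40,49),[39,48),[38,47),[37,46),[36,45),[35,44); WM=42
i=14 t=34 v=2: DROP (t<42-2); WM=42

7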